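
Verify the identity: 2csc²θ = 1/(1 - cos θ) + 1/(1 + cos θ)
RHS = [(1 + cos θ) + (1 - cos θ)] / [(1 - cos θ)(1 + cos θ)] = 2/(1 - cos²θ) = 2/sin²θ = 2csc²θ = LHS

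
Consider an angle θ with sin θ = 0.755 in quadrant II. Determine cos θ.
cos θ = ±√(1 - sin²θ) = -0.6557 (negative in QII)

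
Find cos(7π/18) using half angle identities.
cos(7π/18) = √((1 + cos 7π/9)/2) = 0.342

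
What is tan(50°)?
tan(50°) = 1.192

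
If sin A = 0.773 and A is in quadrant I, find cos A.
cos A = 0.6344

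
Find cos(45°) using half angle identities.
cos(45°) = √((1 + cos 90°)/2) = √2/2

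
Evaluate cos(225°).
cos(225°) = -√2/2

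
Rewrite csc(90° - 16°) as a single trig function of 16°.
csc(90° - 16°) = sec(16°)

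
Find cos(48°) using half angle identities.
cos(48°) = √((1 + cos 96°)/2) = 0.6691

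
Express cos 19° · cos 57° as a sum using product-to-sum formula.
cos 19° cos 57° = (1/2)[cos(19°-57°) + cos(19°+57°)]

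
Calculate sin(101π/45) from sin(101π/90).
sin(101π/45) = 2 sin 101π/90 cos 101π/90 = 0.6947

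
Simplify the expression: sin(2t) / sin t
sin(2t) / sin t = 2 cos t (using Double angle)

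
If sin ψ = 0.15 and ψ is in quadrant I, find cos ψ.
cos ψ = 0.9887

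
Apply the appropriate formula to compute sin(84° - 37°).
sin(84° - 37°) = sin 84° cos 37° - cos 84° sin 37° = 0.7314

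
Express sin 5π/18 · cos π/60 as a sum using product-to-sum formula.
sin 5π/18 cos π/60 = (1/2)[sin(5π/18+π/60) + sin(5π/18-π/60)]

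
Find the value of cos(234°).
cos(234°) = -0.5878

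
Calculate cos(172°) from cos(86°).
cos(172°) = 2cos²86° - 1 = -0.9903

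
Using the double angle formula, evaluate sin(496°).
sin(496°) = 2 sin 248° cos 248° = 0.6947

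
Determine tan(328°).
tan(328°) = -0.6249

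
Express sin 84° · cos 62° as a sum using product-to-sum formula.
sin 84° cos 62° = (1/2)[sin(84°+62°) + sin(84°-62°)]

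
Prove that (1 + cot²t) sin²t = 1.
LHS = csc²t · sin²t = (1/sin²t) · sin²t = 1 = RHS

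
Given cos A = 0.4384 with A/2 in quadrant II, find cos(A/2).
cos(A/2) = ±√((1 + cos A)/2); negative since A/2 ∈ QII, so cos(A/2) = -0.8481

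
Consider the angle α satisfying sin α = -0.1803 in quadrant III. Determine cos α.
cos α = ±√(1 - sin²α) = -0.9836 (negative in QIII)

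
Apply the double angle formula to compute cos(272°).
cos(272°) = cos²136° - sin²136° = 0.0349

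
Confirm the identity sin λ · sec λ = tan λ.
LHS = sin λ · (1/cos λ) = sin λ/cos λ = tan λ = RHS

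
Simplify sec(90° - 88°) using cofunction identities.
sec(90° - 88°) = csc(88°)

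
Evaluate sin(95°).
sin(95°) = 0.9962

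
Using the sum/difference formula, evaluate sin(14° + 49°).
sin(14° + 49°) = sin 14° cos 49° + cos 14° sin 49° = 0.891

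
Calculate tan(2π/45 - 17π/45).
tan(2π/45 - 17π/45) = (tan 2π/45 - tan 17π/45)/(1 + tan 2π/45 tan 17π/45) = -√3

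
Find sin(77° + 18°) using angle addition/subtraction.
sin(77° + 18°) = sin 77° cos 18° + cos 77° sin 18° = 0.9962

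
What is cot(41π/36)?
cot(41π/36) = 2.145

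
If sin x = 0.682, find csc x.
csc x = 1/sin x = 1.466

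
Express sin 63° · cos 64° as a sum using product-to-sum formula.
sin 63° cos 64° = (1/2)[sin(63°+64°) + sin(63°-64°)]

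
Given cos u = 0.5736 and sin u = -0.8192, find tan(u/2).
tan(u/2) = sin u / (1 + cos u) = -0.5206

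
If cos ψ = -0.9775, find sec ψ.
sec ψ = 1/cos ψ = -1.023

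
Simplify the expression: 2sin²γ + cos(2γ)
2sin²γ + cos(2γ) = 1 (using Double angle)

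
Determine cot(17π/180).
cot(17π/180) = 3.271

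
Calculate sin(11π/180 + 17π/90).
sin(11π/180 + 17π/90) = sin 11π/180 cos 17π/90 + cos 11π/180 sin 17π/90 = √2/2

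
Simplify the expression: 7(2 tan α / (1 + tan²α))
7(2 tan α / (1 + tan²α)) = 7(sin(2α)) (using Double angle)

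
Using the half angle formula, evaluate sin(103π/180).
sin(103π/180) = √((1 - cos 103π/90)/2) = 0.9744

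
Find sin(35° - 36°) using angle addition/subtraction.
sin(35° - 36°) = sin 35° cos 36° - cos 35° sin 36° = -0.01745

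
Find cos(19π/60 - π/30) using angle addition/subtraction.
cos(19π/60 - π/30) = cos 19π/60 cos π/30 + sin 19π/60 sin π/30 = 0.6293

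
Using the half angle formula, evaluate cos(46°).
cos(46°) = √((1 + cos 92°)/2) = 0.6947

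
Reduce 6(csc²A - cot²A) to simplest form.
6(csc²A - cot²A) = 6 (using Pythagorean identity)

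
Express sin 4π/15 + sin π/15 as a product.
sin 4π/15 + sin π/15 = 2 sin(π/6) cos(π/10)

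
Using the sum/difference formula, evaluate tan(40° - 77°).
tan(40° - 77°) = (tan 40° - tan 77°)/(1 + tan 40° tan 77°) = -0.7536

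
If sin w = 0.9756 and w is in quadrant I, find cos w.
cos w = 0.2196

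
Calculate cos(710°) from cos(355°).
cos(710°) = cos²355° - sin²355° = 0.9848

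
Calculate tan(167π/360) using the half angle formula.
tan(167π/360) = sin 167π/180 / (1 + cos 167π/180) = 8.777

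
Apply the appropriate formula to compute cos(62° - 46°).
cos(62° - 46°) = cos 62° cos 46° + sin 62° sin 46° = 0.9613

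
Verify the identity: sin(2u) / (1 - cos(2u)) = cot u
LHS = 2 sin u cos u / (2sin²u) = cos u/sin u = cot u = RHS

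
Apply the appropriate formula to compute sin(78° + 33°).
sin(78° + 33°) = sin 78° cos 33° + cos 78° sin 33° = 0.9336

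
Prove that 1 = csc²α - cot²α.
RHS = 1/sin²α - cos²α/sin²α = (1 - cos²α)/sin²α = sin²α/sin²α = 1 = LHS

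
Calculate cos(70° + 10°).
cos(70° + 10°) = cos 70° cos 10° - sin 70° sin 10° = 0.1736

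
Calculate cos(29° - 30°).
cos(29° - 30°) = cos 29° cos 30° + sin 29° sin 30° = 0.9998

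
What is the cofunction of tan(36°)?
tan(36°) = cot(90° - 36°) = cot(54°)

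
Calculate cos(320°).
cos(320°) = 0.766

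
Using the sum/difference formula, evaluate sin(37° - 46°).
sin(37° - 46°) = sin 37° cos 46° - cos 37° sin 46° = -0.1564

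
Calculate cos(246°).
cos(246°) = -0.4067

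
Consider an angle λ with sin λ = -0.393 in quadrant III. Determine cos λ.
cos λ = ±√(1 - sin²λ) = -0.9195 (negative in QIII)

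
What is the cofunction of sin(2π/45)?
sin(2π/45) = cos(π/2 - 2π/45) = cos(41π/90)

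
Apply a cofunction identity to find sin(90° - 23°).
sin(90° - 23°) = cos(23°) = 0.9205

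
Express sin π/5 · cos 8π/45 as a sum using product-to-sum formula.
sin π/5 cos 8π/45 = (1/2)[sin(π/5+8π/45) + sin(π/5-8π/45)]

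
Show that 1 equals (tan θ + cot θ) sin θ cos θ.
RHS = (sin θ/cos θ + cos θ/sin θ) sin θ cos θ = ((sin²θ + cos²θ)/(sin θ cos θ)) · sin θ cos θ = sin²θ + cos²θ = 1 = LHS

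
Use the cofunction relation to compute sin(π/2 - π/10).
sin(π/2 - π/10) = cos(π/10) = 0.9511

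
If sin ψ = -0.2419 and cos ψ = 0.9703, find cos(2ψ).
cos(2ψ) = cos²ψ - sin²ψ = 0.883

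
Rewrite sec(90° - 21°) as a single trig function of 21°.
sec(90° - 21°) = csc(21°)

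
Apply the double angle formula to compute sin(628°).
sin(628°) = 2 sin 314° cos 314° = -0.9994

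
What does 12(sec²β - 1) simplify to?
12(sec²β - 1) = 12(tan²β) (using Pythagorean identity)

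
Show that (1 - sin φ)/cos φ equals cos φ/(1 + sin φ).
LHS = (1 - sin φ)(1 + sin φ) / (cos φ(1 + sin φ)) = (1 - sin²φ) / (cos φ(1 + sin φ)) = cos²φ / (cos φ(1 + sin φ)) = cos φ/(1 + sin φ) = RHS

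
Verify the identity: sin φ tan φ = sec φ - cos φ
RHS = 1/cos φ - cos φ = (1 - cos²φ)/cos φ = sin²φ/cos φ = sin φ · (sin φ/cos φ) = sin φ tan φ = LHS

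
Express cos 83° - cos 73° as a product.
cos 83° - cos 73° = -2 sin(78°) sin(5°)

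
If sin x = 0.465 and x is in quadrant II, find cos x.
cos x = -0.8853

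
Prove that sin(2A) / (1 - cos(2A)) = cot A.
LHS = 2 sin A cos A / (2sin²A) = cos A/sin A = cot A = RHS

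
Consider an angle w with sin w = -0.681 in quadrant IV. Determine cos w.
cos w = √(1 - sin²w) = 0.7323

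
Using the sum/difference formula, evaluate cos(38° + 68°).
cos(38° + 68°) = cos 38° cos 68° - sin 38° sin 68° = -0.2756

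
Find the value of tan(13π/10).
tan(13π/10) = 1.376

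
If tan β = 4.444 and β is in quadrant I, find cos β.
cos β = 0.2195 (using tan²β + 1 = sec²β)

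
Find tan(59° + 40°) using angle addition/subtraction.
tan(59° + 40°) = (tan 59° + tan 40°)/(1 - tan 59° tan 40°) = -6.314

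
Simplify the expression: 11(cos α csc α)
11(cos α csc α) = 11(cot α) (using Reciprocal + quotient)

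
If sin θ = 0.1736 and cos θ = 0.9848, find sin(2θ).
sin(2θ) = 2 sin θ cos θ = 0.3419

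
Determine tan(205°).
tan(205°) = 0.4663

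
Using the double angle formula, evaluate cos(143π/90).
cos(143π/90) = cos²143π/180 - sin²143π/180 = 0.2756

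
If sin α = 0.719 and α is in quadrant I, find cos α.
cos α = 0.695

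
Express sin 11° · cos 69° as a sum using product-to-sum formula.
sin 11° cos 69° = (1/2)[sin(11°+69°) + sin(11°-69°)]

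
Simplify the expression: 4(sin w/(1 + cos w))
4(sin w/(1 + cos w)) = 4(tan(w/2)) (using Half angle)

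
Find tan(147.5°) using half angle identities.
tan(147.5°) = sin 295° / (1 + cos 295°) = -0.6371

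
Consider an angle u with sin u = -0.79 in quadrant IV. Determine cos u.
cos u = √(1 - sin²u) = 0.6131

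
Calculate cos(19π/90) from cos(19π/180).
cos(19π/90) = 2cos²19π/180 - 1 = 0.788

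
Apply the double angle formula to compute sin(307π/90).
sin(307π/90) = 2 sin 307π/180 cos 307π/180 = -0.9613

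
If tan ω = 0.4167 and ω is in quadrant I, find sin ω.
sin ω = 0.3846 (using tan²ω + 1 = sec²ω)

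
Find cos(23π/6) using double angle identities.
cos(23π/6) = cos²23π/12 - sin²23π/12 = √3/2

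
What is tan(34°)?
tan(34°) = 0.6745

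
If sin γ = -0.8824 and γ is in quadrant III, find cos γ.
cos γ = -0.4705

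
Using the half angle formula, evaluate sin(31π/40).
sin(31π/40) = √((1 - cos 31π/20)/2) = 0.6494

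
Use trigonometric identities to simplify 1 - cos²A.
1 - cos²A = sin²A (using Pythagorean identity)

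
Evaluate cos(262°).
cos(262°) = -0.1392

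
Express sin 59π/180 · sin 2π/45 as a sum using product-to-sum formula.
sin 59π/180 sin 2π/45 = (1/2)[cos(59π/180-2π/45) - cos(59π/180+2π/45)]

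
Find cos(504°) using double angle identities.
cos(504°) = 1 - 2sin²252° = -0.809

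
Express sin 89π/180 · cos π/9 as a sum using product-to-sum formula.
sin 89π/180 cos π/9 = (1/2)[sin(89π/180+π/9) + sin(89π/180-π/9)]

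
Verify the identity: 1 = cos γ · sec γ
RHS = cos γ · (1/cos γ) = 1 = LHS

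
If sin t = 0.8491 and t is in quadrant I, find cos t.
cos t = 0.5282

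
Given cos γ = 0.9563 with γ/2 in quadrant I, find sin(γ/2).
sin(γ/2) = ±√((1 - cos γ)/2); positive since γ/2 ∈ QI, so sin(γ/2) = 0.1478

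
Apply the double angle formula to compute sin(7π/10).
sin(7π/10) = 2 sin 7π/20 cos 7π/20 = 0.809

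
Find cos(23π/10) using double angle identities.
cos(23π/10) = cos²23π/20 - sin²23π/20 = 0.5878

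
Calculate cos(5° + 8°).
cos(5° + 8°) = cos 5° cos 8° - sin 5° sin 8° = 0.9744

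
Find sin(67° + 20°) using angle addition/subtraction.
sin(67° + 20°) = sin 67° cos 20° + cos 67° sin 20° = 0.9986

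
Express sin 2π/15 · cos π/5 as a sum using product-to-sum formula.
sin 2π/15 cos π/5 = (1/2)[sin(2π/15+π/5) + sin(2π/15-π/5)]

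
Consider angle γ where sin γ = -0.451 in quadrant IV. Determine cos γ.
cos γ = √(1 - sin²γ) = 0.8925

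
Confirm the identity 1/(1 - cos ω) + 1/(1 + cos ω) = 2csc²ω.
LHS = [(1 + cos ω) + (1 - cos ω)] / [(1 - cos ω)(1 + cos ω)] = 2/(1 - cos²ω) = 2/sin²ω = 2csc²ω = RHS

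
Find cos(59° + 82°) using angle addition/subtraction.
cos(59° + 82°) = cos 59° cos 82° - sin 59° sin 82° = -0.7771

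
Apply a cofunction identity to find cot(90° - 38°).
cot(90° - 38°) = tan(38°) = 0.7813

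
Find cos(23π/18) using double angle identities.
cos(23π/18) = cos²23π/36 - sin²23π/36 = -0.6428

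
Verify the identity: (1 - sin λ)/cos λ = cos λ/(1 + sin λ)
LHS = (1 - sin λ)(1 + sin λ) / (cos λ(1 + sin λ)) = (1 - sin²λ) / (cos λ(1 + sin λ)) = cos²λ / (cos λ(1 + sin λ)) = cos λ/(1 + sin λ) = RHS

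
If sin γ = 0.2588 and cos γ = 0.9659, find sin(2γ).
sin(2γ) = 2 sin γ cos γ = 0.4999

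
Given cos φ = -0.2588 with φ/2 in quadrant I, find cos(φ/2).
cos(φ/2) = ±√((1 + cos φ)/2); positive since φ/2 ∈ QI, so cos(φ/2) = 0.6088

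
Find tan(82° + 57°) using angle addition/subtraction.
tan(82° + 57°) = (tan 82° + tan 57°)/(1 - tan 82° tan 57°) = -0.8693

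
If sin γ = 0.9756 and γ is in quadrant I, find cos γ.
cos γ = 0.2196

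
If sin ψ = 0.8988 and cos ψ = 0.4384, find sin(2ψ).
sin(2ψ) = 2 sin ψ cos ψ = 0.7881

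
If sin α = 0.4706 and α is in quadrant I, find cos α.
cos α = 0.8823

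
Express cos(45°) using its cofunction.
cos(45°) = sin(90° - 45°) = sin(45°)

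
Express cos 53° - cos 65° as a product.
cos 53° - cos 65° = -2 sin(59°) sin(-6°)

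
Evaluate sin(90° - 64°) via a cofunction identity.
sin(90° - 64°) = cos(64°) = 0.4384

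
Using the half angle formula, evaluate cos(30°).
cos(30°) = √((1 + cos 60°)/2) = √3/2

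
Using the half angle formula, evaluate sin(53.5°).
sin(53.5°) = √((1 - cos 107°)/2) = 0.8039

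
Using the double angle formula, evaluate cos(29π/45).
cos(29π/45) = cos²29π/90 - sin²29π/90 = -0.4384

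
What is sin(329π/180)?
sin(329π/180) = -0.515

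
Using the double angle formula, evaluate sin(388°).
sin(388°) = 2 sin 194° cos 194° = 0.4695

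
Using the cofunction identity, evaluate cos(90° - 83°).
cos(90° - 83°) = sin(83°) = 0.9925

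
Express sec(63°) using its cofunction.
sec(63°) = csc(90° - 63°) = csc(27°)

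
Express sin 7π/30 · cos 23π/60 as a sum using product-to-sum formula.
sin 7π/30 cos 23π/60 = (1/2)[sin(7π/30+23π/60) + sin(7π/30-23π/60)]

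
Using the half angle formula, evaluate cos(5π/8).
cos(5π/8) = -√((1 + cos 5π/4)/2) = -0.3827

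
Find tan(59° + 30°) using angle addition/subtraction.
tan(59° + 30°) = (tan 59° + tan 30°)/(1 - tan 59° tan 30°) = 57.29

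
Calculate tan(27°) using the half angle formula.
tan(27°) = sin 54° / (1 + cos 54°) = 0.5095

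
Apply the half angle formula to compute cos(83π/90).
cos(83π/90) = -√((1 + cos 83π/45)/2) = -0.9703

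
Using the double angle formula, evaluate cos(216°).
cos(216°) = cos²108° - sin²108° = -0.809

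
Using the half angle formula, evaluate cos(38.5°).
cos(38.5°) = √((1 + cos 77°)/2) = 0.7826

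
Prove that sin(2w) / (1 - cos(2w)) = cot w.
LHS = 2 sin w cos w / (2sin²w) = cos w/sin w = cot w = RHS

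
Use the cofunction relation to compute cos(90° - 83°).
cos(90° - 83°) = sin(83°) = 0.9925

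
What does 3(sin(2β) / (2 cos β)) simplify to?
3(sin(2β) / (2 cos β)) = 3(sin β) (using Double angle)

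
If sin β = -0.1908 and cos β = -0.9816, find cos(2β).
cos(2β) = cos²β - sin²β = 0.9271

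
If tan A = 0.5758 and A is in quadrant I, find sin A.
sin A = 0.499 (using tan²A + 1 = sec²A)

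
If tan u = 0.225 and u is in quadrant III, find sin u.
sin u = -0.2195 (using tan²u + 1 = sec²u)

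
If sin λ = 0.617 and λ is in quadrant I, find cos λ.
cos λ = 0.787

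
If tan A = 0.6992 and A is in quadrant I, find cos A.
cos A = 0.8195 (using tan²A + 1 = sec²A)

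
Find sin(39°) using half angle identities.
sin(39°) = √((1 - cos 78°)/2) = 0.6293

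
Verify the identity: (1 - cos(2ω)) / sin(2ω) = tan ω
LHS = 2sin²ω / (2 sin ω cos ω) = sin ω/cos ω = tan ω = RHS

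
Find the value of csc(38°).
csc(38°) = 1.624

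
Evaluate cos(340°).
cos(340°) = 0.9397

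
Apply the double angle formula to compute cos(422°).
cos(422°) = cos²211° - sin²211° = 0.4695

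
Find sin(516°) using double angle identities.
sin(516°) = 2 sin 258° cos 258° = 0.4067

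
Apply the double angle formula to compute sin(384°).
sin(384°) = 2 sin 192° cos 192° = 0.4067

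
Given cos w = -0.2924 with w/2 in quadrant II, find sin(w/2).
sin(w/2) = ±√((1 - cos w)/2); positive since w/2 ∈ QII, so sin(w/2) = 0.8039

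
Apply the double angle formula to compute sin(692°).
sin(692°) = 2 sin 346° cos 346° = -0.4695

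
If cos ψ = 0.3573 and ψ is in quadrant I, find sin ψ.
sin ψ = 0.934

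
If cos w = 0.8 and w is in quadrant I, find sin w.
sin w = 0.6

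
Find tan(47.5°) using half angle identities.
tan(47.5°) = sin 95° / (1 + cos 95°) = 1.091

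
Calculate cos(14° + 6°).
cos(14° + 6°) = cos 14° cos 6° - sin 14° sin 6° = 0.9397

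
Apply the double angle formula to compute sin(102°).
sin(102°) = 2 sin 51° cos 51° = 0.9781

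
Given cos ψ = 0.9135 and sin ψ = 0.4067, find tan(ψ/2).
tan(ψ/2) = sin ψ / (1 + cos ψ) = 0.2125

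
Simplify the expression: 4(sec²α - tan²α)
4(sec²α - tan²α) = 4 (using Pythagorean identity)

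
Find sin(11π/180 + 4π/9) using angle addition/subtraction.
sin(11π/180 + 4π/9) = sin 11π/180 cos 4π/9 + cos 11π/180 sin 4π/9 = 0.9998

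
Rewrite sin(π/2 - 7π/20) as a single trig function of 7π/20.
sin(π/2 - 7π/20) = cos(7π/20)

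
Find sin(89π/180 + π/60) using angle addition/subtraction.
sin(89π/180 + π/60) = sin 89π/180 cos π/60 + cos 89π/180 sin π/60 = 0.9994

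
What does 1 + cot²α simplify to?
1 + cot²α = csc²α (using Pythagorean identity)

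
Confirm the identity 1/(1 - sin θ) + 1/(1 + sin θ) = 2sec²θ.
LHS = [(1 + sin θ) + (1 - sin θ)] / [(1 - sin θ)(1 + sin θ)] = 2/(1 - sin²θ) = 2/cos²θ = 2sec²θ = RHS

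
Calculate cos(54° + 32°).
cos(54° + 32°) = cos 54° cos 32° - sin 54° sin 32° = 0.06976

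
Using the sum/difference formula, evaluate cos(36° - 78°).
cos(36° - 78°) = cos 36° cos 78° + sin 36° sin 78° = 0.7431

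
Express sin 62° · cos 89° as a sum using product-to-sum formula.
sin 62° cos 89° = (1/2)[sin(62°+89°) + sin(62°-89°)]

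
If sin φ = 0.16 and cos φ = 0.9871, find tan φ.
tan φ = sin φ / cos φ = 0.1621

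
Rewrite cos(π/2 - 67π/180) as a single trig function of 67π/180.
cos(π/2 - 67π/180) = sin(67π/180)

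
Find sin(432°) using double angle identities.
sin(432°) = 2 sin 216° cos 216° = 0.9511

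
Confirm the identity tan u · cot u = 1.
LHS = (sin u/cos u) · (cos u/sin u) = 1 = RHS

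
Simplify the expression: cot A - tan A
cot A - tan A = 2 cot(2A) (using Double angle)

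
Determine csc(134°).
csc(134°) = 1.39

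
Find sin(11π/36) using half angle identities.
sin(11π/36) = √((1 - cos 11π/18)/2) = 0.8192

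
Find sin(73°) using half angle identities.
sin(73°) = √((1 - cos 146°)/2) = 0.9563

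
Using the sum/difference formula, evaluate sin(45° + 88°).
sin(45° + 88°) = sin 45° cos 88° + cos 45° sin 88° = 0.7314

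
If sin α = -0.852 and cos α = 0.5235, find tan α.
tan α = sin α / cos α = -1.628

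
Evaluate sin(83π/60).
sin(83π/60) = -0.9336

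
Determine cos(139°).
cos(139°) = -0.7547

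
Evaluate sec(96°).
sec(96°) = -9.567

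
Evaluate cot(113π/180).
cot(113π/180) = -0.4245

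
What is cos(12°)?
cos(12°) = 0.9781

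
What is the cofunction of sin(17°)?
sin(17°) = cos(90° - 17°) = cos(73°)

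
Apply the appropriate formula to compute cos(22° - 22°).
cos(22° - 22°) = cos 22° cos 22° + sin 22° sin 22° = 1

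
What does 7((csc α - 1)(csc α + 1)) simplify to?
7((csc α - 1)(csc α + 1)) = 7(cot²α) (using Diff. of squares)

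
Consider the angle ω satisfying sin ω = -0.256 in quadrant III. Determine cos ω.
cos ω = ±√(1 - sin²ω) = -0.9667 (negative in QIII)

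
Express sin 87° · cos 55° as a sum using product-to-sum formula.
sin 87° cos 55° = (1/2)[sin(87°+55°) + sin(87°-55°)]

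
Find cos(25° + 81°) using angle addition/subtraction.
cos(25° + 81°) = cos 25° cos 81° - sin 25° sin 81° = -0.2756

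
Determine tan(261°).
tan(261°) = 6.314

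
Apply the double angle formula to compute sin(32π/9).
sin(32π/9) = 2 sin 16π/9 cos 16π/9 = -0.9848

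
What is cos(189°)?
cos(189°) = -0.9877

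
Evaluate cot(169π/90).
cot(169π/90) = -2.475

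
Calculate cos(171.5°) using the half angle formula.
cos(171.5°) = -√((1 + cos 343°)/2) = -0.989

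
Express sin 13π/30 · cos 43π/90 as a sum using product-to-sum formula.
sin 13π/30 cos 43π/90 = (1/2)[sin(13π/30+43π/90) + sin(13π/30-43π/90)]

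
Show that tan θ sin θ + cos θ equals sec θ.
LHS = sin²θ/cos θ + cos θ = (sin²θ + cos²θ)/cos θ = 1/cos θ = sec θ = RHS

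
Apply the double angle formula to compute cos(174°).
cos(174°) = cos²87° - sin²87° = -0.9945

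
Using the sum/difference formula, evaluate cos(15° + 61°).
cos(15° + 61°) = cos 15° cos 61° - sin 15° sin 61° = 0.2419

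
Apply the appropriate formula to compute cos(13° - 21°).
cos(13° - 21°) = cos 13° cos 21° + sin 13° sin 21° = 0.9903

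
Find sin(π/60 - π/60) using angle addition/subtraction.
sin(π/60 - π/60) = sin π/60 cos π/60 - cos π/60 sin π/60 = 0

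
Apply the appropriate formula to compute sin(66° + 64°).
sin(66° + 64°) = sin 66° cos 64° + cos 66° sin 64° = 0.766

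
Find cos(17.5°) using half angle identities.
cos(17.5°) = √((1 + cos 35°)/2) = 0.9537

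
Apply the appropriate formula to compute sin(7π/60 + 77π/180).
sin(7π/60 + 77π/180) = sin 7π/60 cos 77π/180 + cos 7π/60 sin 77π/180 = 0.9903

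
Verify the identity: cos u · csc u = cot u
LHS = cos u · (1/sin u) = cos u/sin u = cot u = RHS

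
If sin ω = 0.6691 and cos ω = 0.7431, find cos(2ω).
cos(2ω) = cos²ω - sin²ω = 0.1045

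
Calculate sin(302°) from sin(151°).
sin(302°) = 2 sin 151° cos 151° = -0.848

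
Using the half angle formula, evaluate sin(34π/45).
sin(34π/45) = √((1 - cos 68π/45)/2) = 0.6947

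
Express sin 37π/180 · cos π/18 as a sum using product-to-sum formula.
sin 37π/180 cos π/18 = (1/2)[sin(37π/180+π/18) + sin(37π/180-π/18)]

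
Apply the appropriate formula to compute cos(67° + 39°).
cos(67° + 39°) = cos 67° cos 39° - sin 67° sin 39° = -0.2756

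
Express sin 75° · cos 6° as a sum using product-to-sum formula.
sin 75° cos 6° = (1/2)[sin(75°+6°) + sin(75°-6°)]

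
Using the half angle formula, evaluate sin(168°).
sin(168°) = √((1 - cos 336°)/2) = 0.2079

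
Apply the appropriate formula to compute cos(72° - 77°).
cos(72° - 77°) = cos 72° cos 77° + sin 72° sin 77° = 0.9962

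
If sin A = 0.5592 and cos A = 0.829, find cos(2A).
cos(2A) = cos²A - sin²A = 0.3745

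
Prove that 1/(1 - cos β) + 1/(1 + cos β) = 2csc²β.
LHS = [(1 + cos β) + (1 - cos β)] / [(1 - cos β)(1 + cos β)] = 2/(1 - cos²β) = 2/sin²β = 2csc²β = RHS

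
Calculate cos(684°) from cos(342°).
cos(684°) = cos²342° - sin²342° = 0.809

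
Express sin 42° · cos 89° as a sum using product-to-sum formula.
sin 42° cos 89° = (1/2)[sin(42°+89°) + sin(42°-89°)]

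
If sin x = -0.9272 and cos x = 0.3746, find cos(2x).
cos(2x) = cos²x - sin²x = -0.7194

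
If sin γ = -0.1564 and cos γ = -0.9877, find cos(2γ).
cos(2γ) = cos²γ - sin²γ = 0.9511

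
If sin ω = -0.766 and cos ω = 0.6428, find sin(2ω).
sin(2ω) = 2 sin ω cos ω = -0.9848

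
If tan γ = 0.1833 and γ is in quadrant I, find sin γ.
sin γ = 0.1803 (using tan²γ + 1 = sec²γ)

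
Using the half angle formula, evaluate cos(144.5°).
cos(144.5°) = -√((1 + cos 289°)/2) = -0.8141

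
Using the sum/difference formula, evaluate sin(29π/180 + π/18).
sin(29π/180 + π/18) = sin 29π/180 cos π/18 + cos 29π/180 sin π/18 = 0.6293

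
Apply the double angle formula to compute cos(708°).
cos(708°) = 1 - 2sin²354° = 0.9781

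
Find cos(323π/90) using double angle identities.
cos(323π/90) = 2cos²323π/180 - 1 = 0.2756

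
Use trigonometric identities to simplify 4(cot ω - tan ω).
4(cot ω - tan ω) = 4(2 cot(2ω)) (using Double angle)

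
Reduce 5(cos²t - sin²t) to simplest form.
5(cos²t - sin²t) = 5(cos(2t)) (using Double angle)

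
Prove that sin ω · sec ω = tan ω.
LHS = sin ω · (1/cos ω) = sin ω/cos ω = tan ω = RHS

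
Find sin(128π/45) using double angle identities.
sin(128π/45) = 2 sin 64π/45 cos 64π/45 = 0.4695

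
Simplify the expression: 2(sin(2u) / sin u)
2(sin(2u) / sin u) = 2(2 cos u) (using Double angle)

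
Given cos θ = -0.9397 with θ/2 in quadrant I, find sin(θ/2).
sin(θ/2) = ±√((1 - cos θ)/2); positive since θ/2 ∈ QI, so sin(θ/2) = 0.9848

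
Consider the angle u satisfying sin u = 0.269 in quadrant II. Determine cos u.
cos u = ±√(1 - sin²u) = -0.9631 (negative in QII)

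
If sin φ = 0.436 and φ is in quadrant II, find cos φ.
cos φ = -0.8999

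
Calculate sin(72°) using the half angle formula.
sin(72°) = √((1 - cos 144°)/2) = 0.9511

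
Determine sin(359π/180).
sin(359π/180) = -0.01745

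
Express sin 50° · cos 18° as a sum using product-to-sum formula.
sin 50° cos 18° = (1/2)[sin(50°+18°) + sin(50°-18°)]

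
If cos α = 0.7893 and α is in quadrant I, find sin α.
sin α = 0.614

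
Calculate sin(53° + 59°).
sin(53° + 59°) = sin 53° cos 59° + cos 53° sin 59° = 0.9272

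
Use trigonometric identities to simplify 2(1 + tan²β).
2(1 + tan²β) = 2(sec²β) (using Pythagorean identity)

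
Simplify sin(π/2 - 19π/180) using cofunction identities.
sin(π/2 - 19π/180) = cos(19π/180)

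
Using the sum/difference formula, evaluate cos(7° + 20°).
cos(7° + 20°) = cos 7° cos 20° - sin 7° sin 20° = 0.891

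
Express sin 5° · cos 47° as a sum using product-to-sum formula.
sin 5° cos 47° = (1/2)[sin(5°+47°) + sin(5°-47°)]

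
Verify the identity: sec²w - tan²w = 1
LHS = 1/cos²w - sin²w/cos²w = (1 - sin²w)/cos²w = cos²w/cos²w = 1 = RHS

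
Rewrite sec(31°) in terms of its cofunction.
sec(31°) = csc(90° - 31°) = csc(59°)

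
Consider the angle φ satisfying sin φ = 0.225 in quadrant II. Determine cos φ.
cos φ = ±√(1 - sin²φ) = -0.9744 (negative in QII)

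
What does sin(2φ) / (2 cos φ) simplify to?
sin(2φ) / (2 cos φ) = sin φ (using Double angle)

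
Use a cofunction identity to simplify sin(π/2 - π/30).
sin(π/2 - π/30) = cos(π/30)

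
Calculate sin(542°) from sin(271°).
sin(542°) = 2 sin 271° cos 271° = -0.0349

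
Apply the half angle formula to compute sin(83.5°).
sin(83.5°) = √((1 - cos 167°)/2) = 0.9936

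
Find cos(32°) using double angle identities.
cos(32°) = cos²16° - sin²16° = 0.848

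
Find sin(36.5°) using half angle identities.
sin(36.5°) = √((1 - cos 73°)/2) = 0.5948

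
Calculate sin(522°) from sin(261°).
sin(522°) = 2 sin 261° cos 261° = 0.309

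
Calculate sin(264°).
sin(264°) = -0.9945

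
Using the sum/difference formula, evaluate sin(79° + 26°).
sin(79° + 26°) = sin 79° cos 26° + cos 79° sin 26° = (√6+√2)/4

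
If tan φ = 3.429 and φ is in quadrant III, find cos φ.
cos φ = -0.28 (using tan²φ + 1 = sec²φ)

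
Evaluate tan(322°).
tan(322°) = -0.7813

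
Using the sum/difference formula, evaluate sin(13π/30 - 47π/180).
sin(13π/30 - 47π/180) = sin 13π/30 cos 47π/180 - cos 13π/30 sin 47π/180 = 0.515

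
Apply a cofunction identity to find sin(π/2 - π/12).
sin(π/2 - π/12) = cos(π/12) = (√6+√2)/4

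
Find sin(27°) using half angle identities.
sin(27°) = √((1 - cos 54°)/2) = 0.454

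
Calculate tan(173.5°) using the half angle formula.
tan(173.5°) = sin 347° / (1 + cos 347°) = -0.1139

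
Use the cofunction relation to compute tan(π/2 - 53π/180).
tan(π/2 - 53π/180) = cot(53π/180) = 0.7536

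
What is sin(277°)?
sin(277°) = -0.9925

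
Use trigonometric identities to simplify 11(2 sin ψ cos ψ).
11(2 sin ψ cos ψ) = 11(sin(2ψ)) (using Double angle)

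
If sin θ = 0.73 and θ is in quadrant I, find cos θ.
cos θ = 0.6834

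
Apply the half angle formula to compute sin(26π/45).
sin(26π/45) = √((1 - cos 52π/45)/2) = 0.9703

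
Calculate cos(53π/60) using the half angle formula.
cos(53π/60) = -√((1 + cos 53π/30)/2) = -0.9336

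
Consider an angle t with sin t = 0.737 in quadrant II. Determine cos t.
cos t = ±√(1 - sin²t) = -0.6759 (negative in QII)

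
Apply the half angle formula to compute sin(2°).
sin(2°) = √((1 - cos 4°)/2) = 0.0349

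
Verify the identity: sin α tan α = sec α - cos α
RHS = 1/cos α - cos α = (1 - cos²α)/cos α = sin²α/cos α = sin α · (sin α/cos α) = sin α tan α = LHS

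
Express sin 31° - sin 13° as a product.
sin 31° - sin 13° = 2 cos(22°) sin(9°)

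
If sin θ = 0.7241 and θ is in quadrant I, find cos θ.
cos θ = 0.6897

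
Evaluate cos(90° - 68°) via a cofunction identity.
cos(90° - 68°) = sin(68°) = 0.9272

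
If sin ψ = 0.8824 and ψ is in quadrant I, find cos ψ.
cos ψ = 0.4705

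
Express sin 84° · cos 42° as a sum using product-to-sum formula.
sin 84° cos 42° = (1/2)[sin(84°+42°) + sin(84°-42°)]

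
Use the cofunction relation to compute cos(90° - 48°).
cos(90° - 48°) = sin(48°) = 0.7431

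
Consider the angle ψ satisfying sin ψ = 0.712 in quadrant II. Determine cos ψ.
cos ψ = ±√(1 - sin²ψ) = -0.7022 (negative in QII)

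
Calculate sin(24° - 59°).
sin(24° - 59°) = sin 24° cos 59° - cos 24° sin 59° = -0.5736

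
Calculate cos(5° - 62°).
cos(5° - 62°) = cos 5° cos 62° + sin 5° sin 62° = 0.5446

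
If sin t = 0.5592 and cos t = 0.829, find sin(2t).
sin(2t) = 2 sin t cos t = 0.9272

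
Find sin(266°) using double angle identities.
sin(266°) = 2 sin 133° cos 133° = -0.9976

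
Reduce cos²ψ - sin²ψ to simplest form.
cos²ψ - sin²ψ = cos(2ψ) (using Double angle)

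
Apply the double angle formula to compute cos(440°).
cos(440°) = 1 - 2sin²220° = 0.1736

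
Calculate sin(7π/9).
sin(7π/9) = 0.6428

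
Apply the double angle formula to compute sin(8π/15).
sin(8π/15) = 2 sin 4π/15 cos 4π/15 = 0.9945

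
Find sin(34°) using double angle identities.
sin(34°) = 2 sin 17° cos 17° = 0.5592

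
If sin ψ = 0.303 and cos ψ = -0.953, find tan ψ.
tan ψ = sin ψ / cos ψ = -0.3179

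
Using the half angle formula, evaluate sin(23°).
sin(23°) = √((1 - cos 46°)/2) = 0.3907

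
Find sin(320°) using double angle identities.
sin(320°) = 2 sin 160° cos 160° = -0.6428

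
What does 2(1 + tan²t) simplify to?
2(1 + tan²t) = 2(sec²t) (using Pythagorean identity)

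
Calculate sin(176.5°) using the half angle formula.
sin(176.5°) = √((1 - cos 353°)/2) = 0.06105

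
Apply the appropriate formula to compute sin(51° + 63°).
sin(51° + 63°) = sin 51° cos 63° + cos 51° sin 63° = 0.9135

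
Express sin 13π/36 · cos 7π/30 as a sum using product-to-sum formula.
sin 13π/36 cos 7π/30 = (1/2)[sin(13π/36+7π/30) + sin(13π/36-7π/30)]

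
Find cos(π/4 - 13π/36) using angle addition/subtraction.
cos(π/4 - 13π/36) = cos π/4 cos 13π/36 + sin π/4 sin 13π/36 = 0.9397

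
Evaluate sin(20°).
sin(20°) = 0.342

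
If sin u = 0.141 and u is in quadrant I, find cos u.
cos u = 0.99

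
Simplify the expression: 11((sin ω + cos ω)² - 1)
11((sin ω + cos ω)² - 1) = 11(sin(2ω)) (using Pythagorean + double angle)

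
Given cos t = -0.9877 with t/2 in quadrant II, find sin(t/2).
sin(t/2) = ±√((1 - cos t)/2); positive since t/2 ∈ QII, so sin(t/2) = 0.9969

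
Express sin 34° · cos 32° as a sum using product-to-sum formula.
sin 34° cos 32° = (1/2)[sin(34°+32°) + sin(34°-32°)]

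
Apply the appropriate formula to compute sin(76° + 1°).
sin(76° + 1°) = sin 76° cos 1° + cos 76° sin 1° = 0.9744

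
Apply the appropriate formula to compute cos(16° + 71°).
cos(16° + 71°) = cos 16° cos 71° - sin 16° sin 71° = 0.05234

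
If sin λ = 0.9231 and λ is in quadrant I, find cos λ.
cos λ = 0.3846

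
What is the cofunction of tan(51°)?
tan(51°) = cot(90° - 51°) = cot(39°)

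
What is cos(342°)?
cos(342°) = 0.9511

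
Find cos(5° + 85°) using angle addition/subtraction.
cos(5° + 85°) = cos 5° cos 85° - sin 5° sin 85° = 0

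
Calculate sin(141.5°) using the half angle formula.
sin(141.5°) = √((1 - cos 283°)/2) = 0.6225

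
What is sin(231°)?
sin(231°) = -0.7771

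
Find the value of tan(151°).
tan(151°) = -0.5543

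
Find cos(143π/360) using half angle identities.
cos(143π/360) = √((1 + cos 143π/180)/2) = 0.3173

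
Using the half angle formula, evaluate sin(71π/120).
sin(71π/120) = √((1 - cos 71π/60)/2) = 0.9588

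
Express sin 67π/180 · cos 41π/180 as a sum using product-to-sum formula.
sin 67π/180 cos 41π/180 = (1/2)[sin(67π/180+41π/180) + sin(67π/180-41π/180)]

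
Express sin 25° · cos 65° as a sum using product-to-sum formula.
sin 25° cos 65° = (1/2)[sin(25°+65°) + sin(25°-65°)]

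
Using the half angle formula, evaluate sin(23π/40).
sin(23π/40) = √((1 - cos 23π/20)/2) = 0.9724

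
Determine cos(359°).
cos(359°) = 0.9998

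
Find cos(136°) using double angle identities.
cos(136°) = 1 - 2sin²68° = -0.7193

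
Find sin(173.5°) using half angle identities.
sin(173.5°) = √((1 - cos 347°)/2) = 0.1132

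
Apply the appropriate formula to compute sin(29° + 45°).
sin(29° + 45°) = sin 29° cos 45° + cos 29° sin 45° = 0.9613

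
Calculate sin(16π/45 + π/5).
sin(16π/45 + π/5) = sin 16π/45 cos π/5 + cos 16π/45 sin π/5 = 0.9848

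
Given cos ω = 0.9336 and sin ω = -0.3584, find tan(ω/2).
tan(ω/2) = sin ω / (1 + cos ω) = -0.1854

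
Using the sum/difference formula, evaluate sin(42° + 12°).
sin(42° + 12°) = sin 42° cos 12° + cos 42° sin 12° = 0.809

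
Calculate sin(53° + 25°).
sin(53° + 25°) = sin 53° cos 25° + cos 53° sin 25° = 0.9781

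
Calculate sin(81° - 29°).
sin(81° - 29°) = sin 81° cos 29° - cos 81° sin 29° = 0.788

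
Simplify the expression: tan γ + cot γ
tan γ + cot γ = sec γ csc γ (using Quotient identities)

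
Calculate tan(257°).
tan(257°) = 4.331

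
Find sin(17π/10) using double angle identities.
sin(17π/10) = 2 sin 17π/20 cos 17π/20 = -0.809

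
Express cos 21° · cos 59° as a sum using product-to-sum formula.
cos 21° cos 59° = (1/2)[cos(21°-59°) + cos(21°+59°)]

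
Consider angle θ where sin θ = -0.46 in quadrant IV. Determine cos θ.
cos θ = √(1 - sin²θ) = 0.8879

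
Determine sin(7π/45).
sin(7π/45) = 0.4695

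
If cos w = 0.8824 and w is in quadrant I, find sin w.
sin w = 0.4705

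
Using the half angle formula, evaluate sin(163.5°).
sin(163.5°) = √((1 - cos 327°)/2) = 0.284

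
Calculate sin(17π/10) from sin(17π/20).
sin(17π/10) = 2 sin 17π/20 cos 17π/20 = -0.809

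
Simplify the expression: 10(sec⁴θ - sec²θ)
10(sec⁴θ - sec²θ) = 10(tan⁴θ + tan²θ) (using Pythagorean)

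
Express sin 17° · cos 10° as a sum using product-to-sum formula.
sin 17° cos 10° = (1/2)[sin(17°+10°) + sin(17°-10°)]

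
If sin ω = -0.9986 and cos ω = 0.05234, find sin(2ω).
sin(2ω) = 2 sin ω cos ω = -0.1045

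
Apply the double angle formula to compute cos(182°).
cos(182°) = cos²91° - sin²91° = -0.9994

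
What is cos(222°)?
cos(222°) = -0.7431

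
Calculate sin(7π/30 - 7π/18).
sin(7π/30 - 7π/18) = sin 7π/30 cos 7π/18 - cos 7π/30 sin 7π/18 = -0.4695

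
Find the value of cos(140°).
cos(140°) = -0.766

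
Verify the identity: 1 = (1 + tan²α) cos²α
RHS = sec²α · cos²α = (1/cos²α) · cos²α = 1 = LHS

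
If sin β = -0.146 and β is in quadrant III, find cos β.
cos β = -0.9893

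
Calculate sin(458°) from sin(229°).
sin(458°) = 2 sin 229° cos 229° = 0.9903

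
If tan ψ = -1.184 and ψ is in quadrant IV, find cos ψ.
cos ψ = 0.6452 (using tan²ψ + 1 = sec²ψ)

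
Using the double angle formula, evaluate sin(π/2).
sin(π/2) = 2 sin π/4 cos π/4 = 1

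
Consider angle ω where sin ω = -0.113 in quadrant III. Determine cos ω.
cos ω = ±√(1 - sin²ω) = -0.9936 (negative in QIII)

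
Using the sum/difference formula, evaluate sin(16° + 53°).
sin(16° + 53°) = sin 16° cos 53° + cos 16° sin 53° = 0.9336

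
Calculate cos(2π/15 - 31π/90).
cos(2π/15 - 31π/90) = cos 2π/15 cos 31π/90 + sin 2π/15 sin 31π/90 = 0.788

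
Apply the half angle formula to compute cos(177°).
cos(177°) = -√((1 + cos 354°)/2) = -0.9986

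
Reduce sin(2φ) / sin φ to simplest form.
sin(2φ) / sin φ = 2 cos φ (using Double angle)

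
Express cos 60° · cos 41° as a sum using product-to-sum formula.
cos 60° cos 41° = (1/2)[cos(60°-41°) + cos(60°+41°)]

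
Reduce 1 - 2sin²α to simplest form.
1 - 2sin²α = cos(2α) (using Double angle)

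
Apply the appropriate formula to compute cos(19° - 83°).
cos(19° - 83°) = cos 19° cos 83° + sin 19° sin 83° = 0.4384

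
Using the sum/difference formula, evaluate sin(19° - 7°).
sin(19° - 7°) = sin 19° cos 7° - cos 19° sin 7° = 0.2079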